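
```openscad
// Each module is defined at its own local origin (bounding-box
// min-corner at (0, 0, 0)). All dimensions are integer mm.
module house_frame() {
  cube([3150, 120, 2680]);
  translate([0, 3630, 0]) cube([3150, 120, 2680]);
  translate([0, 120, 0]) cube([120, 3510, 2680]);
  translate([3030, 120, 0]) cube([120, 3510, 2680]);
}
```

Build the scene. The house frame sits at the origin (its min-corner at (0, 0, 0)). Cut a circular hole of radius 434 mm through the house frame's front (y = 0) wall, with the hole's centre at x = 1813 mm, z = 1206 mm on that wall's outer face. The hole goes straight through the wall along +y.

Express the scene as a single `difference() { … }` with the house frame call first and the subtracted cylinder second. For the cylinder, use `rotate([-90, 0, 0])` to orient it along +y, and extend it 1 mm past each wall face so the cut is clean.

difference() {
  house_frame();
  translate([1813, -1, 1206]) rotate([-90, 0, 0]) cylinder(h = 122, r = 434);
}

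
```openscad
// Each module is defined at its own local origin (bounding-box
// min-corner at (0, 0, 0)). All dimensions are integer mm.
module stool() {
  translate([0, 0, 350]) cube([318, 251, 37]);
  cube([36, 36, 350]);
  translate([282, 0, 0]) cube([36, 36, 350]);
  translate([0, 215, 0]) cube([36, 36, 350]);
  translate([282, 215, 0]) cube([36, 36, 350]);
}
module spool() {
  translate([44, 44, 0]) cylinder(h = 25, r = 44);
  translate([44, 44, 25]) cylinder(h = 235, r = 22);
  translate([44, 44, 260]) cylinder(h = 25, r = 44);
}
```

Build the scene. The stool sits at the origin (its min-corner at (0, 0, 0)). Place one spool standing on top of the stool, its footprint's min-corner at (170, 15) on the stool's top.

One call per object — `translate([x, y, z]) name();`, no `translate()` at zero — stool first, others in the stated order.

stool();
translate([170, 15, 387]) spool();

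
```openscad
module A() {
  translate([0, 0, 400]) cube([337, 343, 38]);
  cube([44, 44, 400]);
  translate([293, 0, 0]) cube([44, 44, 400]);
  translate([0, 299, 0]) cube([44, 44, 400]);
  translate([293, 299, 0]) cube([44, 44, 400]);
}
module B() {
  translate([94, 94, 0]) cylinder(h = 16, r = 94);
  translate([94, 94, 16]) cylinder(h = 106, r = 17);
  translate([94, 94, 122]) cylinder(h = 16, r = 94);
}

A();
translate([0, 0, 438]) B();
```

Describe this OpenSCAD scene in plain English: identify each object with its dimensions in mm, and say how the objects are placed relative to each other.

A is a simple wooden stool: a rectangular seat 337 mm (x) by 343 mm (y), 38 mm thick, top face at z = 438 mm, on four square legs, each 44×44 mm in cross-section. The legs rest on z = 0, each flush with a corner of the seat.

B is a spool: two coaxial disc flanges of radius 94 mm and thickness 16 mm, joined by a core cylinder of radius 17 mm and height 106 mm. The lower flange rests on z = 0 and the three cylinders share a vertical axis.

The spool is on top of the stool.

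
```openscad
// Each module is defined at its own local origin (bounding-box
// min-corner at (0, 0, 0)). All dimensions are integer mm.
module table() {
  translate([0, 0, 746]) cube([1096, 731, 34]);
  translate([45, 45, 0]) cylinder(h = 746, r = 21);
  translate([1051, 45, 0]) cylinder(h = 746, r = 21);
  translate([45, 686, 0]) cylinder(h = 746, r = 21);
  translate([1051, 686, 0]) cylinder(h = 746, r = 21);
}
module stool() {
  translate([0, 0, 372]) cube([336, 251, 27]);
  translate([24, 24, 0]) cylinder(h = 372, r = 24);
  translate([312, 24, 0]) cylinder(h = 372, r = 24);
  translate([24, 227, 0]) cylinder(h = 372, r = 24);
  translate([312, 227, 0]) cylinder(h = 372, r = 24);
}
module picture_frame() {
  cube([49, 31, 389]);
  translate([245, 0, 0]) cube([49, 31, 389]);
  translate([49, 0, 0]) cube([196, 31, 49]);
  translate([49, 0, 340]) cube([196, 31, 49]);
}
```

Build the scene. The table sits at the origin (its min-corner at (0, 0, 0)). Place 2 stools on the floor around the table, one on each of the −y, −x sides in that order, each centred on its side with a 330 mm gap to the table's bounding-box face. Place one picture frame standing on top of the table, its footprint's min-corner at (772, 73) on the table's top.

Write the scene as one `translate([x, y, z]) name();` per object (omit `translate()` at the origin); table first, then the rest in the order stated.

table();
translate([380, -581, 0]) stool();
translate([-666, 240, 0]) stool();
translate([772, 73, 780]) picture_frame();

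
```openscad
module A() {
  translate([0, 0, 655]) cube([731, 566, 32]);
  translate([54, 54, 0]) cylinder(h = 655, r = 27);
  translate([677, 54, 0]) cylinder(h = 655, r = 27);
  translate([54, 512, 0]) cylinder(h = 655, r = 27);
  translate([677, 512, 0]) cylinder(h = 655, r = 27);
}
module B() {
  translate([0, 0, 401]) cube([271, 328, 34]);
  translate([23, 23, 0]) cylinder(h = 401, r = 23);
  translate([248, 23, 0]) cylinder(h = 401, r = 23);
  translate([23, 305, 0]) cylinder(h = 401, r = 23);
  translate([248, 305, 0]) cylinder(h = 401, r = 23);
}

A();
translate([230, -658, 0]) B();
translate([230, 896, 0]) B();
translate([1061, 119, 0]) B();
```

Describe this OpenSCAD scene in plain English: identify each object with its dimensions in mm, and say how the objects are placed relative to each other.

A is a rectangular dining table. The top is 731×566×32 mm with its upper surface at z = 687 mm. It stands on four round legs of 54 mm diameter, each leg's bounding box inset 27 mm from the nearest pair of top edges, running from the floor to the underside of the top.

B is a four-legged stool. The seat is a 271×328×34 mm slab whose top surface is at z = 435 mm; four round legs, each 46 mm in diameter, run from the floor (z = 0) to the underside of the seat, each leg's axis is inset half a diameter from the nearest pair of seat edges (so the leg's bounding box is flush with the corner).

Three stools sit around the table at the −y, +y, +x sides.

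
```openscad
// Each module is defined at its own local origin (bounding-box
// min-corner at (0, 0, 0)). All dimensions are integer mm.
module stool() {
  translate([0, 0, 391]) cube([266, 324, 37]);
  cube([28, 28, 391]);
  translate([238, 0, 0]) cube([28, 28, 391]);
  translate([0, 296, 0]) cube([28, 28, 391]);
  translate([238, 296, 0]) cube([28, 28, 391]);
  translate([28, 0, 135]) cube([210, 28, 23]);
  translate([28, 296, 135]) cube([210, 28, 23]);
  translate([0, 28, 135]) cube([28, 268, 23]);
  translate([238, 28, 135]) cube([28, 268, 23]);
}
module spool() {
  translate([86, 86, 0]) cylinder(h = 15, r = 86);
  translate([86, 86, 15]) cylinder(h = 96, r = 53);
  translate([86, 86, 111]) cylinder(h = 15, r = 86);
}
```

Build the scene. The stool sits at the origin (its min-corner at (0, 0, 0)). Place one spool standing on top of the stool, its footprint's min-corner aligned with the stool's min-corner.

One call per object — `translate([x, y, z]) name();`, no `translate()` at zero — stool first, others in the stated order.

stool();
translate([0, 0, 428]) spool();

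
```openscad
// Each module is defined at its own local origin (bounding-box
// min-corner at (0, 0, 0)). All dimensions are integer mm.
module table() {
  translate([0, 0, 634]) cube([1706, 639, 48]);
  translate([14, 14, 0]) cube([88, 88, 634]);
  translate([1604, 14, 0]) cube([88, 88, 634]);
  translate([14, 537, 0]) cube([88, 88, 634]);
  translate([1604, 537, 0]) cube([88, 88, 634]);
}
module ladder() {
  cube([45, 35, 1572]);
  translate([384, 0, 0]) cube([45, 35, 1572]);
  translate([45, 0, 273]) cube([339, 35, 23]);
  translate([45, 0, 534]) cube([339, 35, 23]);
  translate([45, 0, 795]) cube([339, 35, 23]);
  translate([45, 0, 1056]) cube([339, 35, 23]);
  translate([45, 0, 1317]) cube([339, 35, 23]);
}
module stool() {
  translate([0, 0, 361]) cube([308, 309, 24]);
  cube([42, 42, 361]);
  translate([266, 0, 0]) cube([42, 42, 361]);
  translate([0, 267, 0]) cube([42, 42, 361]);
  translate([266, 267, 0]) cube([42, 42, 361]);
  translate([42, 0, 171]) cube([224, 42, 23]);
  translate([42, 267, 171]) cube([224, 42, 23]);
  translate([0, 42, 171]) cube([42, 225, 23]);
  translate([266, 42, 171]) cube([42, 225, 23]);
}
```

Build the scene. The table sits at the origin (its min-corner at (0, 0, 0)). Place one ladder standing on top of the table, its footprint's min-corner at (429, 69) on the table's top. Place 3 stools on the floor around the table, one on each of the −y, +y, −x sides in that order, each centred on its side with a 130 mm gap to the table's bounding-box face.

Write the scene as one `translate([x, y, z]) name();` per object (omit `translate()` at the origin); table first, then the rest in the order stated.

table();
translate([429, 69, 682]) ladder();
translate([699, -439, 0]) stool();
translate([699, 769, 0]) stool();
translate([-438, 165, 0]) stool();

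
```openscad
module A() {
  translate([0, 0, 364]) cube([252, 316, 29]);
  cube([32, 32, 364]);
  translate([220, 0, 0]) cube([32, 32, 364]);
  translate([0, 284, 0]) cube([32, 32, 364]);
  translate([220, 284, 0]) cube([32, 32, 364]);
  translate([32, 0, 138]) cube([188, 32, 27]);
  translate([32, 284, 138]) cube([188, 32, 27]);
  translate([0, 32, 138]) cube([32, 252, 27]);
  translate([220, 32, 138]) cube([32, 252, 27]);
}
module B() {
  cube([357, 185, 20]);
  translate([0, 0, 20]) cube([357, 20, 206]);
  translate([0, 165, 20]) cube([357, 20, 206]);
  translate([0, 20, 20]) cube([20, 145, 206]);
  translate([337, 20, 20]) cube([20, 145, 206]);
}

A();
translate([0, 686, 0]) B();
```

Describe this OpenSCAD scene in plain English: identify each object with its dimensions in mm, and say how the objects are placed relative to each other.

A is a four-legged stool. The seat is a 252×316×29 mm slab whose top surface is at z = 393 mm; four square legs, each 32×32 mm in cross-section, run from the floor (z = 0) to the underside of the seat, each flush with a corner of the seat. Four stretchers, 32 mm wide and 27 mm tall, connect adjacent legs with their undersides at z = 138 mm, each running between the inner faces of the legs it joins and aligned with the legs' outer faces on the other axis.

B is an open storage box with external size 357×185×226 mm and wall thickness 20 mm (the base is also 20 mm thick). The base covers the whole footprint; the four walls stand on the base, with the y-facing walls full-width and the x-facing walls fitting between their inner faces.

The open box is on the floor beside the stool on its +y side.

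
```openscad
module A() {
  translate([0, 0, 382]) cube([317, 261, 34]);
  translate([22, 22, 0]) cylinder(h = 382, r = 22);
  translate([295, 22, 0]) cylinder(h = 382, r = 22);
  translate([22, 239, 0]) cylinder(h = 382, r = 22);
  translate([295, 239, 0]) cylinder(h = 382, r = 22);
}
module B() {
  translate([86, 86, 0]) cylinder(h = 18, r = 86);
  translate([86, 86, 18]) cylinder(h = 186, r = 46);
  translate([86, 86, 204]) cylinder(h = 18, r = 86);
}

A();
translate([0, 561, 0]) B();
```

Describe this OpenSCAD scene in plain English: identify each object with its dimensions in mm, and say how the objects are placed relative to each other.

A is a four-legged stool. The seat is 317×261 mm, 34 mm thick, top at z = 416 mm. It stands on four round legs, each 44 mm in diameter, from z = 0 to the seat underside, each leg's axis is inset half a diameter from the nearest pair of seat edges (so the leg's bounding box is flush with the corner).

B is a spool: two coaxial disc flanges of radius 86 mm and thickness 18 mm, joined by a core cylinder of radius 46 mm and height 186 mm. The lower flange rests on z = 0 and the three cylinders share a vertical axis.

The spool is on the floor beside the stool on its +y side.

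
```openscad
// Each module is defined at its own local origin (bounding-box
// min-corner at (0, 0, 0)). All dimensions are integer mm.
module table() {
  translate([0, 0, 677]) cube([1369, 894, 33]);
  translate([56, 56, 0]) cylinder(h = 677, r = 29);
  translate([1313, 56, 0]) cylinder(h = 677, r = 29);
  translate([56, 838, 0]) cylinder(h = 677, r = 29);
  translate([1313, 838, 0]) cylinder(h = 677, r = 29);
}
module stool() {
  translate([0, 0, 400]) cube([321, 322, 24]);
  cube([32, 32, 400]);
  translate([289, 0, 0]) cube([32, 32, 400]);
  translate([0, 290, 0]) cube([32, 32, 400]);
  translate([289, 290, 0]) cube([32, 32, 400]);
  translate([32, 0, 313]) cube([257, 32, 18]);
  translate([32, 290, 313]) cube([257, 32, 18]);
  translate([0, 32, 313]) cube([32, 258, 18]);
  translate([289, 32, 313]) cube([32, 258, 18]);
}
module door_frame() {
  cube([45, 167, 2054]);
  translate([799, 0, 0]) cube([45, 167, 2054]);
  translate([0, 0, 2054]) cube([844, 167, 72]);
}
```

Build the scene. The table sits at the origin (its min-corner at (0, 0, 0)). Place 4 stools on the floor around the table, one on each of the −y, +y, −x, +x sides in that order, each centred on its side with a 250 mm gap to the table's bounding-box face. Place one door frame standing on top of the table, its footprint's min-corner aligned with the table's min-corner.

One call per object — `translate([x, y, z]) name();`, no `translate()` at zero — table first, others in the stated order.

table();
translate([524, -572, 0]) stool();
translate([524, 1144, 0]) stool();
translate([-571, 286, 0]) stool();
translate([1619, 286, 0]) stool();
translate([0, 0, 710]) door_frame();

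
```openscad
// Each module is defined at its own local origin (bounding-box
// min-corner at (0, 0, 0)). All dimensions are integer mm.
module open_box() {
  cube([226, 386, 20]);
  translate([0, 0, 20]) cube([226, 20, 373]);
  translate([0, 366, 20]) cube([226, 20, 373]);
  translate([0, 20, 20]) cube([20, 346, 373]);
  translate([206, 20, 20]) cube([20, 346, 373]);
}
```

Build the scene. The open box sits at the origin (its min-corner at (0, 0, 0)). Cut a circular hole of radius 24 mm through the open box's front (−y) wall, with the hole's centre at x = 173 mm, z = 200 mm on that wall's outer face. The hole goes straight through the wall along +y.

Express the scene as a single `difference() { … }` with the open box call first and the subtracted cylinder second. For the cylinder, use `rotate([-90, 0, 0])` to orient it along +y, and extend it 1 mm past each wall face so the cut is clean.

difference() {
  open_box();
  translate([173, -1, 200]) rotate([-90, 0, 0]) cylinder(h = 22, r = 24);
}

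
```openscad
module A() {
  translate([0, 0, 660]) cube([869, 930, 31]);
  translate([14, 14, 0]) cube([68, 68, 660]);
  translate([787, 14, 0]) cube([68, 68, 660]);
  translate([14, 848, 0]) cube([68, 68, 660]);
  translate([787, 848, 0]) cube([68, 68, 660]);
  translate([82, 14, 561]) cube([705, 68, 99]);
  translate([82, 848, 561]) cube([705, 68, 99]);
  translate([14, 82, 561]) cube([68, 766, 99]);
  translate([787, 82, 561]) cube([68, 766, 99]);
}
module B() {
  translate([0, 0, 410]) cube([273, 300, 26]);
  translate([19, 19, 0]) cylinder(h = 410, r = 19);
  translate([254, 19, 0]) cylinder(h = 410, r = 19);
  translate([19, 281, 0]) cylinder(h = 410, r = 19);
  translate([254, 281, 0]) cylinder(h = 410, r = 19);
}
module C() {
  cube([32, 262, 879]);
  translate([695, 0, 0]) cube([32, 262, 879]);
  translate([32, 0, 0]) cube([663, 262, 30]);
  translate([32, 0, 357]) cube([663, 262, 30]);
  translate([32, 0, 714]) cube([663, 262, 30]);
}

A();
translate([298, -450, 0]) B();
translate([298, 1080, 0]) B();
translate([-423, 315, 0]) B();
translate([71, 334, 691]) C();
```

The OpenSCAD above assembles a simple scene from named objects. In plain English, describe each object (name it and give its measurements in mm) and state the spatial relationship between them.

A is a table with a 869×930 mm rectangular top, 31 mm thick, top surface at z = 691 mm, supported by four 68×68 mm square legs, each inset 14 mm from the nearest pair of top edges, running from the floor. Four apron rails, 68 mm thick and 99 mm tall, run between adjacent legs with their top edges flush with the underside of the top and their outer faces flush with the legs' outer faces.

B is a simple wooden stool: a rectangular seat 273 mm (x) by 300 mm (y), 26 mm thick, top face at z = 436 mm, on four round legs, each 38 mm in diameter. The legs rest on z = 0, each leg's axis is inset half a diameter from the nearest pair of seat edges (so the leg's bounding box is flush with the corner).

C is a bookshelf 727 mm wide overall, 262 mm deep and 879 mm tall. The two sides are 32 mm thick vertical panels. 3 horizontal shelves of 30 mm thickness span between the inner faces of the sides; the lowest shelf sits on the floor and shelves are stacked with a clear vertical gap of 327 mm between each pair.

Three stools sit around the table at the −y, +y, −x sides. The bookshelf is on top of the table, centred.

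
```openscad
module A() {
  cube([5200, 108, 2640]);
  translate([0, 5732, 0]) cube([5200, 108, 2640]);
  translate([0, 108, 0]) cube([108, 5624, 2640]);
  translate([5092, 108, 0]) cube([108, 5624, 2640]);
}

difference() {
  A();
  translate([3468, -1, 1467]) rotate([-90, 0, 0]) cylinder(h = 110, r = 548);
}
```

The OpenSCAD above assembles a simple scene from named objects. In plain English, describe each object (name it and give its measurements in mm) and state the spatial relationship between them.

A is a box-shaped house frame (walls only): outside footprint 5200×5840 mm, wall height 2640 mm, wall thickness 108 mm. The two y-facing walls run the full x-width; the two x-facing walls fit between the inner faces of the y-facing walls.

The house frame has a circular hole of radius 548 mm through its front wall, centred at (x = 3468, z = 1467).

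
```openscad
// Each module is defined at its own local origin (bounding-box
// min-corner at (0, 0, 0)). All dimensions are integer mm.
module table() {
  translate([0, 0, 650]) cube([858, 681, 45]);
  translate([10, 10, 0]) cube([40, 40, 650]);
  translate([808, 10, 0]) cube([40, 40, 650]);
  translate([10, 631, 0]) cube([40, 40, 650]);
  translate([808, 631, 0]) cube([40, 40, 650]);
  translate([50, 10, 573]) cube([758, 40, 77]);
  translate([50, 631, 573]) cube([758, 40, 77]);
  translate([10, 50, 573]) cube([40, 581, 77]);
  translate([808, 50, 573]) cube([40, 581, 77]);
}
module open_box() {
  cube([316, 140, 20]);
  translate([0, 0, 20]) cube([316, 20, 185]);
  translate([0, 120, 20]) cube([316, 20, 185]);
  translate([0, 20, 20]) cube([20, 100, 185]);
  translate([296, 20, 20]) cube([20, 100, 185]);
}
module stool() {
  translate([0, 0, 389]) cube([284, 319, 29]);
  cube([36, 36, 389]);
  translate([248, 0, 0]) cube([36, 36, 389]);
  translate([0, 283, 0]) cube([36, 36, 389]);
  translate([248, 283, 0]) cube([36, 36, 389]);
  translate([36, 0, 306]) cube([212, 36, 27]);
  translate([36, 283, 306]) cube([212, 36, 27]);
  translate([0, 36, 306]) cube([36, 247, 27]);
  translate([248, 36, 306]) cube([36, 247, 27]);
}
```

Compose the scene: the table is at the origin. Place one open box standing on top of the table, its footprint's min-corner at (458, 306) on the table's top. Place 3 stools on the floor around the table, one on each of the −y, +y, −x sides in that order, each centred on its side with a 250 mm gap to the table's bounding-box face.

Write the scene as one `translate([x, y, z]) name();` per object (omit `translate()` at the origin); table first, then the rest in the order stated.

table();
translate([458, 306, 695]) open_box();
translate([287, -569, 0]) stool();
translate([287, 931, 0]) stool();
translate([-534, 181, 0]) stool();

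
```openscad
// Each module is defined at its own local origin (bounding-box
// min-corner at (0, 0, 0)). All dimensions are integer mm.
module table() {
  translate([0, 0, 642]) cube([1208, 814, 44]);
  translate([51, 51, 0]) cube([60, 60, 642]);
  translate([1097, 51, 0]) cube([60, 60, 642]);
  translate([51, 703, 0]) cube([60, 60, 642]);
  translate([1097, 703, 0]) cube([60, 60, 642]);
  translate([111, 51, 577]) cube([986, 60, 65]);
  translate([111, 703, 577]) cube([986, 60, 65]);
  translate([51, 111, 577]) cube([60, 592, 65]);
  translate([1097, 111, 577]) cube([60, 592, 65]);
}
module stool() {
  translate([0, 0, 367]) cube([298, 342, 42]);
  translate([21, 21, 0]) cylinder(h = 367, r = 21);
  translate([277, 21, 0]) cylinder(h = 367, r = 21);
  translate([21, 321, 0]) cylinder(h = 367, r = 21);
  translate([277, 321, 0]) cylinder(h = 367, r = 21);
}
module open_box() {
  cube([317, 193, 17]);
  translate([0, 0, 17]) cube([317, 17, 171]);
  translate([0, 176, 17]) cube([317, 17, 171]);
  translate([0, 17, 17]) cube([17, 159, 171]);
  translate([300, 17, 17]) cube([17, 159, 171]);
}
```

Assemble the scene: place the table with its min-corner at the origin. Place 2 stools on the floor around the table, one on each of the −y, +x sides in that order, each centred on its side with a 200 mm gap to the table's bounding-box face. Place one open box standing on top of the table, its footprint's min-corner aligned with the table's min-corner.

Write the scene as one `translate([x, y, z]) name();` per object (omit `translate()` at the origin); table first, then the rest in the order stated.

table();
translate([455, -542, 0]) stool();
translate([1408, 236, 0]) stool();
translate([0, 0, 686]) open_box();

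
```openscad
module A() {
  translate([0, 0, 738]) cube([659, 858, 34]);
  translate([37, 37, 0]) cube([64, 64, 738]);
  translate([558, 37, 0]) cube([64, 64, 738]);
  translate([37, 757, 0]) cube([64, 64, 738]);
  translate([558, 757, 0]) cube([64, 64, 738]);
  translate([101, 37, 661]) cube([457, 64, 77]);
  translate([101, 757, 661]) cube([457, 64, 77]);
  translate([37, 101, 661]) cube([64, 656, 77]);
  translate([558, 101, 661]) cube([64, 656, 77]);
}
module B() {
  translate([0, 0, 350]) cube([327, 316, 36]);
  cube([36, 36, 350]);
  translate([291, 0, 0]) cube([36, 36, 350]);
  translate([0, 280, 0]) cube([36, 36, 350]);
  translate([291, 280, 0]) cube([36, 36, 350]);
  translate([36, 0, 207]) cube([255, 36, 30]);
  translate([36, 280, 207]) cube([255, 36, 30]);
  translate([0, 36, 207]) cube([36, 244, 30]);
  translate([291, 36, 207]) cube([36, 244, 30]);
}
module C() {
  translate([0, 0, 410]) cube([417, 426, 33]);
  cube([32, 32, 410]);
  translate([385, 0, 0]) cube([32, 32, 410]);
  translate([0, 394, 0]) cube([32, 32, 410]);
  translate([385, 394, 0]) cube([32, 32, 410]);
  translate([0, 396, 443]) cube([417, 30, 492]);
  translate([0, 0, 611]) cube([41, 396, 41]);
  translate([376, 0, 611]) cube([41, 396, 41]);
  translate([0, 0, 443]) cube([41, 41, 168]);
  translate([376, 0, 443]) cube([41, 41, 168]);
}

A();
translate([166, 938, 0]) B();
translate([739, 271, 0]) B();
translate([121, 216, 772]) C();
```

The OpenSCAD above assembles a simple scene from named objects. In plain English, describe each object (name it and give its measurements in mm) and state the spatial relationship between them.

A is a table with a 659×858 mm rectangular top, 34 mm thick, top surface at z = 772 mm, supported by four 64×64 mm square legs, each inset 37 mm from the nearest pair of top edges, running from the floor. Four apron rails, 64 mm thick and 77 mm tall, run between adjacent legs with their top edges flush with the underside of the top and their outer faces flush with the legs' outer faces.

B is a simple wooden stool: a rectangular seat 327 mm (x) by 316 mm (y), 36 mm thick, top face at z = 386 mm, on four square legs, each 36×36 mm in cross-section. The legs rest on z = 0, each flush with a corner of the seat. Four stretchers, 36 mm wide and 30 mm tall, connect adjacent legs with their undersides at z = 207 mm, each running between the inner faces of the legs it joins and aligned with the legs' outer faces on the other axis.

C is a chair. The seat is a 417×426×33 mm slab with its top at z = 443 mm, on four 32×32 mm corner legs (flush with the seat edges, standing on z = 0). A flat backrest 30 mm thick, 492 mm tall, spans the full seat width and rises from the seat top along its +y edge, rear face flush with the rear of the seat. Two armrests of 41×41 mm section run along each side from the seat's front edge to the front of the backrest, top faces 209 mm above the seat top and outer faces flush with the seat's x-edges; a 41×41 mm post under the front of each armrest stands on the seat at the front corner.

Two stools sit around the table at the +y, +x sides. The chair is on top of the table, centred.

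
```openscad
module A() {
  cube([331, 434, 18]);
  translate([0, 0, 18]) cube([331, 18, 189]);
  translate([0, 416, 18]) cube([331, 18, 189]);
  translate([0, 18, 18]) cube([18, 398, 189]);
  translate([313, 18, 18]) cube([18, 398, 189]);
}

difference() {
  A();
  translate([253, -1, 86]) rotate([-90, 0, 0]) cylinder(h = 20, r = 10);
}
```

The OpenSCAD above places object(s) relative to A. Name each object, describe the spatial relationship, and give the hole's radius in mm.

A is an open box. The open box has a circular hole through its front wall. The hole's radius is 10 mm.

The subtracted cylinder has r = 10 mm.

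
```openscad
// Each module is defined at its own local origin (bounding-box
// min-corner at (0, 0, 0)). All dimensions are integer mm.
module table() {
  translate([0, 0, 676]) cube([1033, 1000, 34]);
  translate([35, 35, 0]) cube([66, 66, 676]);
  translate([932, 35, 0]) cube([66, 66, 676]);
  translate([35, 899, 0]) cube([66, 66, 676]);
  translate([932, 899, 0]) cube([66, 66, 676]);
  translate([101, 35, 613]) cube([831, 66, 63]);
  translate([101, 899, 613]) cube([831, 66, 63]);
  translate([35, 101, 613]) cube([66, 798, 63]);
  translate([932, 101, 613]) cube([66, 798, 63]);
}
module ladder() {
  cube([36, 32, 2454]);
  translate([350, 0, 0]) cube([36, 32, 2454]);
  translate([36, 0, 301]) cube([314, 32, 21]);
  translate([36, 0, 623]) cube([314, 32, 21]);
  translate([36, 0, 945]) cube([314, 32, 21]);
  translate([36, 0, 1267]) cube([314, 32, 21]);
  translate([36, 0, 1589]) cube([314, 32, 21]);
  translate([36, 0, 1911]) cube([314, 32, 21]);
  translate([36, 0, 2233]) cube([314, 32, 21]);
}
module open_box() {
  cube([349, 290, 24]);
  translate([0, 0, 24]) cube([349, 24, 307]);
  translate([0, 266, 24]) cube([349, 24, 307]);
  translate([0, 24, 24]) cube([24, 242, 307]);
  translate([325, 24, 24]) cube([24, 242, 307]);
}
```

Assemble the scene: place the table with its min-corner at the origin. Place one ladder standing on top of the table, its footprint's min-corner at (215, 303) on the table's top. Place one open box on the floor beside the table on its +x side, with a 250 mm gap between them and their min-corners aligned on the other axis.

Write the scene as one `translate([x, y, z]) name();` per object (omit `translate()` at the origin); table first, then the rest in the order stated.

table();
translate([215, 303, 710]) ladder();
translate([1283, 0, 0]) open_box();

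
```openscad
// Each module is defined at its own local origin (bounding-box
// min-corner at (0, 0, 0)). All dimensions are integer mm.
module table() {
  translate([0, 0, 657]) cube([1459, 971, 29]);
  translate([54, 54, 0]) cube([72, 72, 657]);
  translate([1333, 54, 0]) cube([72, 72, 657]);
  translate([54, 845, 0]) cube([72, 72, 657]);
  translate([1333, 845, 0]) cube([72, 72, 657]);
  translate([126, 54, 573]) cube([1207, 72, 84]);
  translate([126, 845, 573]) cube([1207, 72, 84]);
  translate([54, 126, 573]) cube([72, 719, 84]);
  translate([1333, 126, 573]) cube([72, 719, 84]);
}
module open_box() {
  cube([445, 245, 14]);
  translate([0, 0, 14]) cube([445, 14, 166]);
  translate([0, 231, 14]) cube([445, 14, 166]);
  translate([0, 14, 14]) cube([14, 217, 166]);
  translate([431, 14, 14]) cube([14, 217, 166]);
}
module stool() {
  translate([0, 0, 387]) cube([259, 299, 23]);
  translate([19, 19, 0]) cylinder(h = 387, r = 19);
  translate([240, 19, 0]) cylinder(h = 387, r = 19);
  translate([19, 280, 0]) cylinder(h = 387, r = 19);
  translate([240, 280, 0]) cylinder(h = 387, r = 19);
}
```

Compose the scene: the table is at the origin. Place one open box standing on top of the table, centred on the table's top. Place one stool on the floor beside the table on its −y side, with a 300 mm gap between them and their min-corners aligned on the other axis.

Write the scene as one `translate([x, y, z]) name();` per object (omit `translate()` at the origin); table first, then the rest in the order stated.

table();
translate([507, 363, 686]) open_box();
translate([0, -599, 0]) stool();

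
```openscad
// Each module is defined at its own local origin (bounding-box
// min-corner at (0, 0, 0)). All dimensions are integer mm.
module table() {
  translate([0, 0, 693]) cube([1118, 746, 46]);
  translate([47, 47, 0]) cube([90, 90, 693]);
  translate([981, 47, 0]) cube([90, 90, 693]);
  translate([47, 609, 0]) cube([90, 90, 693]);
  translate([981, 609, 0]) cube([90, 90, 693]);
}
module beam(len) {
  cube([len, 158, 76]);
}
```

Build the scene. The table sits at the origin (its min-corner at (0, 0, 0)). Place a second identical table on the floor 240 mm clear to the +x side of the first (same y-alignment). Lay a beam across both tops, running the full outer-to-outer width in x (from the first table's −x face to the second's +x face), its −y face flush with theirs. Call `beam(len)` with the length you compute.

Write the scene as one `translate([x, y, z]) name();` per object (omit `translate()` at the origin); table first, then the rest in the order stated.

table();
translate([1358, 0, 0]) table();
translate([0, 0, 739]) beam(2476);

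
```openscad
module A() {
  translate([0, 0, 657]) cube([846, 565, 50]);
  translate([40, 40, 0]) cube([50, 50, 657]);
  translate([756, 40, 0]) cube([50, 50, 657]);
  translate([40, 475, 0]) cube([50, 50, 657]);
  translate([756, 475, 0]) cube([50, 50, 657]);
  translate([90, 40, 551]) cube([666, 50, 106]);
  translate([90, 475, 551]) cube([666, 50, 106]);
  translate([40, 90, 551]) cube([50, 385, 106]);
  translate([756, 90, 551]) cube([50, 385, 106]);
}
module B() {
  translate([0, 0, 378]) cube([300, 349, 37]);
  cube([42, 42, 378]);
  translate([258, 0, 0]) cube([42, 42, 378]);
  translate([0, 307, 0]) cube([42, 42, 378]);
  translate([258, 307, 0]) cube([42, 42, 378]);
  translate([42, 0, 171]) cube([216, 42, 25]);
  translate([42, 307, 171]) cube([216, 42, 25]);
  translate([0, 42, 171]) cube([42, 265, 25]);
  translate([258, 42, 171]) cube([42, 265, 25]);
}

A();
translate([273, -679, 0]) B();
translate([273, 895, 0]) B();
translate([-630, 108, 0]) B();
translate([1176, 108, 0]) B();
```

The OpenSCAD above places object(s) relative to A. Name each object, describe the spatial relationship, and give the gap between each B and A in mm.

A is a table. B is a stool. Four stools sit around the table at the −y, +y, −x, +x sides. The gap between each stool and the table is 330 mm.

Each stool's nearest face is 330 mm from the table's bounding box.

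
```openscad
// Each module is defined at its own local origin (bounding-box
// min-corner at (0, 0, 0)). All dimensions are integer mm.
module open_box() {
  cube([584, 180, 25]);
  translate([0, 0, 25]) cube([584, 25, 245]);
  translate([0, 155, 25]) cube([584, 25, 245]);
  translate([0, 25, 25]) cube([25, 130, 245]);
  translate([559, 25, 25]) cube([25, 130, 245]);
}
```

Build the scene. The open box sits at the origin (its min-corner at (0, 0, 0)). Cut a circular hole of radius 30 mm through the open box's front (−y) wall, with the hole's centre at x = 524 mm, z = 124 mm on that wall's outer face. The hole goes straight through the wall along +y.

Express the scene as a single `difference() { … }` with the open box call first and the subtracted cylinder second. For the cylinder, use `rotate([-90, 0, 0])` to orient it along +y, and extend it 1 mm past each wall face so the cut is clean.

difference() {
  open_box();
  translate([524, -1, 124]) rotate([-90, 0, 0]) cylinder(h = 27, r = 30);
}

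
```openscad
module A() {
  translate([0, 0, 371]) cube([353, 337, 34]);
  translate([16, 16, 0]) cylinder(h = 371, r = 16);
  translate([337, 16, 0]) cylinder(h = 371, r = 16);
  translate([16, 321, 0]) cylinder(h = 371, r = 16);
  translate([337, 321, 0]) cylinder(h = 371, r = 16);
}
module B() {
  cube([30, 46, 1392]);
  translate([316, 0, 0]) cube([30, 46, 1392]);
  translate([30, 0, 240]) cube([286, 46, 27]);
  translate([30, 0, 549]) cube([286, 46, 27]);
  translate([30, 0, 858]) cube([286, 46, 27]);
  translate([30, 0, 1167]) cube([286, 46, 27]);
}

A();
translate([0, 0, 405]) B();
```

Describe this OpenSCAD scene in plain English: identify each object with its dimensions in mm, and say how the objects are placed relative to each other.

A is a simple wooden stool: a rectangular seat 353 mm (x) by 337 mm (y), 34 mm thick, top face at z = 405 mm, on four round legs, each 32 mm in diameter. The legs rest on z = 0, each leg's axis is inset half a diameter from the nearest pair of seat edges (so the leg's bounding box is flush with the corner).

B is a straight ladder. Two 30×46 mm vertical rails, 1392 mm tall, stand 346 mm apart (outside-to-outside) with their front faces coplanar on the −y side. 4 rungs, each 46 mm deep and 27 mm tall, span between the inner faces of the rails, front faces flush with the rails. The lowest rung's underside is at z = 240 mm and rungs are spaced 309 mm apart (underside to underside).

The ladder is on top of the stool.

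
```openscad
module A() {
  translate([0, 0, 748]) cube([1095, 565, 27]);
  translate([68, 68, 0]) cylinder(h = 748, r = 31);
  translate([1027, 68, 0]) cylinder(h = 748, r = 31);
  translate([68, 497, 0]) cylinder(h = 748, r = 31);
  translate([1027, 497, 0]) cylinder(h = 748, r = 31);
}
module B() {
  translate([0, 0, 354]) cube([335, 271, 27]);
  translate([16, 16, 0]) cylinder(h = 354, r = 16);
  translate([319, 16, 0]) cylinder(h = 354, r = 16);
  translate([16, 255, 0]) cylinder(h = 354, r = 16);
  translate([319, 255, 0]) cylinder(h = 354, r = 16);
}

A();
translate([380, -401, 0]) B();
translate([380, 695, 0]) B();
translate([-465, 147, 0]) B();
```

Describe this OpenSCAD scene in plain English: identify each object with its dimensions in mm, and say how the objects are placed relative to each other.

A is a table: top 1095 mm (x) × 565 mm (y), 27 mm thick, upper face at z = 775 mm, on four round legs of 62 mm diameter, each leg's bounding box inset 37 mm from the nearest pair of top edges, running from z = 0 to the bottom of the top.

B is a four-legged stool. The seat is 335×271 mm, 27 mm thick, top at z = 381 mm. It stands on four round legs, each 32 mm in diameter, from z = 0 to the seat underside, each leg's axis is inset half a diameter from the nearest pair of seat edges (so the leg's bounding box is flush with the corner).

Three stools sit around the table at the −y, +y, −x sides.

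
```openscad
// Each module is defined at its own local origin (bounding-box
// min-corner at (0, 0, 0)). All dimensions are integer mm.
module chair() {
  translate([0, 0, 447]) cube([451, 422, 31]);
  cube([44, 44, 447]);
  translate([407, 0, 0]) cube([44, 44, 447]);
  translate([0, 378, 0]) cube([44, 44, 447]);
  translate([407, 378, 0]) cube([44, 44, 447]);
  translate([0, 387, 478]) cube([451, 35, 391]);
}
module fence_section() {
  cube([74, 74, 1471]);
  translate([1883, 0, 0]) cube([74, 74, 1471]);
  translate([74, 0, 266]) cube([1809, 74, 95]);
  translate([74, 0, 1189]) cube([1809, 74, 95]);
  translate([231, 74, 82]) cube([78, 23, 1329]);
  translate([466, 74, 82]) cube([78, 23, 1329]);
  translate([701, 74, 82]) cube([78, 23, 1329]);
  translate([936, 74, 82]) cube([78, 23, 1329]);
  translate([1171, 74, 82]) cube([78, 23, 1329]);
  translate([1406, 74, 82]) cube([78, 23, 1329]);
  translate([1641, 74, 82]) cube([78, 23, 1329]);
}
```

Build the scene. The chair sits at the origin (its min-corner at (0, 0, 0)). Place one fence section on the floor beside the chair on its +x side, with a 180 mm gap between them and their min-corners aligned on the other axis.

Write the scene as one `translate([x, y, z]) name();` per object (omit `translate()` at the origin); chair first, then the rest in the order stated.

chair();
translate([631, 0, 0]) fence_section();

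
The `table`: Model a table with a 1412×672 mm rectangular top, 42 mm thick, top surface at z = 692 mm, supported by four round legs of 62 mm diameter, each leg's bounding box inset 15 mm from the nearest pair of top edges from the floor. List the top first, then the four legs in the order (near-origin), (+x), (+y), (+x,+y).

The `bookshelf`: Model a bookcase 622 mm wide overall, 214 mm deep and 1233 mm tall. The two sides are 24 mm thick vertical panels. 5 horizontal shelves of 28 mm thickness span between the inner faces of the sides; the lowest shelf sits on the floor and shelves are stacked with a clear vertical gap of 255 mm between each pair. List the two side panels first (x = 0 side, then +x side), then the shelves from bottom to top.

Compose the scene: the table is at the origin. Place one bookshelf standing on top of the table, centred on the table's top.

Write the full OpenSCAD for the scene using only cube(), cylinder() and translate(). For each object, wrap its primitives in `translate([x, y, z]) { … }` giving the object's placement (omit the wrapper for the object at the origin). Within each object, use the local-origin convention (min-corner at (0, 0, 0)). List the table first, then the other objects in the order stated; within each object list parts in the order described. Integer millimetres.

translate([0, 0, 650]) cube([1412, 672, 42]);
translate([46, 46, 0]) cylinder(h = 650, r = 31);
translate([1366, 46, 0]) cylinder(h = 650, r = 31);
translate([46, 626, 0]) cylinder(h = 650, r = 31);
translate([1366, 626, 0]) cylinder(h = 650, r = 31);
translate([395, 229, 692]) {
  cube([24, 214, 1233]);
  translate([598, 0, 0]) cube([24, 214, 1233]);
  translate([24, 0, 0]) cube([574, 214, 28]);
  translate([24, 0, 283]) cube([574, 214, 28]);
  translate([24, 0, 566]) cube([574, 214, 28]);
  translate([24, 0, 849]) cube([574, 214, 28]);
  translate([24, 0, 1132]) cube([574, 214, 28]);
}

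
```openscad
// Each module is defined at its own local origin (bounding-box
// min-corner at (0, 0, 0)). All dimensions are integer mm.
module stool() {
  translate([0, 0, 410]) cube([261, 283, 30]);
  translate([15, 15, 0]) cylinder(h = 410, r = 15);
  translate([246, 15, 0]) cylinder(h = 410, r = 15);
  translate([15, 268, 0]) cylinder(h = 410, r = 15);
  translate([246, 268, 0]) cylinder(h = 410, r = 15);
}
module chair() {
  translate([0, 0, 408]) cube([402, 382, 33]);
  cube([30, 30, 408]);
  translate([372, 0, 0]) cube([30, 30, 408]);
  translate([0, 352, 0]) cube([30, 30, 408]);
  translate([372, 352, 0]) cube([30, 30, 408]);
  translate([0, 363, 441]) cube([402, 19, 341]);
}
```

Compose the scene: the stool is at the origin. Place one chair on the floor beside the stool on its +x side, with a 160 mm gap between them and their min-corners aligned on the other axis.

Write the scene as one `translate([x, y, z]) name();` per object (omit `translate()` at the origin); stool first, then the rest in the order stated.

stool();
translate([421, 0, 0]) chair();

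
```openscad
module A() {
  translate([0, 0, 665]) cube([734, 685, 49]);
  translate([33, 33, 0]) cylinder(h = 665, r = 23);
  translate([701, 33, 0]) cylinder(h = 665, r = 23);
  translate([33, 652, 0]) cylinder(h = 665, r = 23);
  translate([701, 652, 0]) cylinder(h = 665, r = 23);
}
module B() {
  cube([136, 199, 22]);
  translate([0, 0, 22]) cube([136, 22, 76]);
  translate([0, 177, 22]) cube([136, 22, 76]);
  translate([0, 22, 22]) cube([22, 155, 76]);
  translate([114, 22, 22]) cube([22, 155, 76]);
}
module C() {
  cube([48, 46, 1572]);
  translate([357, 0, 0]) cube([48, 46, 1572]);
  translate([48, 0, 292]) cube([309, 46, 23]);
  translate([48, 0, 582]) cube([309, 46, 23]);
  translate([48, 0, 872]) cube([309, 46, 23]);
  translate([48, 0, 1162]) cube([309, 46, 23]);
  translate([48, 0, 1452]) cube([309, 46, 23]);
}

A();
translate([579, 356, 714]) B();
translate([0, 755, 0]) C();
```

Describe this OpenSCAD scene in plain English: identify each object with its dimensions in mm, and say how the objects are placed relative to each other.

A is a table with a 734×685 mm rectangular top, 49 mm thick, top surface at z = 714 mm, supported by four round legs of 46 mm diameter, each leg's bounding box inset 10 mm from the nearest pair of top edges, running from the floor.

B is an open-topped rectangular box: outside dimensions 136×199×98 mm, with a uniform wall and base thickness of 22 mm. The base is a full 136×199 slab on the floor; four walls sit on top of the base. The front and back walls (the −y and +y sides) span the full width; the two side walls fit between them.

C is a straight ladder. Two 48×46 mm vertical rails, 1572 mm tall, stand 405 mm apart (outside-to-outside) with their front faces coplanar on the −y side. 5 rungs, each 46 mm deep and 23 mm tall, span between the inner faces of the rails, front faces flush with the rails. The lowest rung's underside is at z = 292 mm and rungs are spaced 290 mm apart (underside to underside).

The open box is on top of the table. The ladder is on the floor beside the table on its +y side.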